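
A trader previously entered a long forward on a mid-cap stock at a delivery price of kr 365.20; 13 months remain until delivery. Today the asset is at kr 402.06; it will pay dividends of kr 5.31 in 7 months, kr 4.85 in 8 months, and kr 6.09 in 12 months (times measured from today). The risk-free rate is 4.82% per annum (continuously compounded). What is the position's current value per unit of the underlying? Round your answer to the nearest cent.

kr 39.78

PV(remaining dividends) I = 5.31·e^(−0.0482·7/12) + 4.85·e^(−0.0482·8/12) + 6.09·e^(−0.0482·12/12) = 15.6628
Current forward F = (S − I)·e^(rT) = (402.06 − 15.6628)·e^(0.0482·13/12) = 386.3972 × 1.053604 = 407.1096
Value (long) = (F − K)·e^(−rT) = (407.1096 − 365.20) × 0.949123 = 39.7774
Value = kr 39.78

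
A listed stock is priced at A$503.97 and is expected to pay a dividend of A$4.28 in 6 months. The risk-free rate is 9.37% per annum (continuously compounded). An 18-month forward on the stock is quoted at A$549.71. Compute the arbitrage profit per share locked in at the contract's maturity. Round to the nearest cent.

PV(dividends) I = 4.28·e^(−0.0937·6/12) = 4.0841
Fair forward F* = (S − I)·e^(rT) = (503.97 − 4.0841)·e^0.140550 = 499.8859 × 1.150907 = 575.3222
Market A$549.71 < fair 575.3222: forward underpriced → reverse cash-and-carry (short the stock, invest proceeds at r, pay the dividends, go long the forward).
Profit at T = |F_mkt − F*| = |549.71 − 575.3222| = A$25.61 per share

A$25.61 per share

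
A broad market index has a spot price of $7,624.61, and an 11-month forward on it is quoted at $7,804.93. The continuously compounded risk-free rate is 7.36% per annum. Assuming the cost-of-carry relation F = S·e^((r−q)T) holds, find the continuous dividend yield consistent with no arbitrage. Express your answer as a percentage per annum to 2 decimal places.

From F = S·e^((r−q)T): (r − q) = ln(F/S)/T
ln(7804.93/7624.61) = ln(1.023650) = 0.023375
(r − q) = 0.023375 / (11/12) = 0.025500
q = r − ln(F/S)/T = 0.0736 − 0.025500 = 0.048100
q = 4.81%

4.81%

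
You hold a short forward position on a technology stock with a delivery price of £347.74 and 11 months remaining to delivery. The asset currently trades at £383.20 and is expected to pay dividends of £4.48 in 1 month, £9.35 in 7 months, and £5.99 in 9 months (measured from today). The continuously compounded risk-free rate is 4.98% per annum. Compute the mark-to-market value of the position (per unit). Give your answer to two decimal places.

PV(remaining dividends) I = 4.48·e^(−0.0498·1/12) + 9.35·e^(−0.0498·7/12) + 5.99·e^(−0.0498·9/12) = 19.3141
Current forward F = (S − I)·e^(rT) = (383.20 − 19.3141)·e^(0.0498·11/12) = 363.8859 × 1.046708 = 380.8823
Value (long) = (F − K)·e^(−rT) = (380.8823 − 347.74) × 0.955376 = 31.6634
Short position value = −(long value) = -£31.66

-£31.66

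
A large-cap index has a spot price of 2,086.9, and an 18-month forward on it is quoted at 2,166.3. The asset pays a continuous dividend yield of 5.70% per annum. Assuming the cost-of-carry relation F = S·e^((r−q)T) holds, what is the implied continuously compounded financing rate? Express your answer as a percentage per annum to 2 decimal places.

From F = S·e^((r−q)T): (r − q) = ln(F/S)/T
ln(2166.3/2086.9) = ln(1.038047) = 0.037341
(r − q) = 0.037341 / (18/12) = 0.024894
r = ln(F/S)/T + q = 0.024894 + 0.0570 = 0.081894
r = 8.19%

8.19%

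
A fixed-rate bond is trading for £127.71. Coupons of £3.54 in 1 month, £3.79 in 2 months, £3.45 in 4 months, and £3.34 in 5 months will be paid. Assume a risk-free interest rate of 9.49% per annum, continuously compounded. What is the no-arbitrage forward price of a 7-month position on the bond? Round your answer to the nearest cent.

£120.40

PV(coupons) I = 3.54·e^(−0.0949·1/12) + 3.79·e^(−0.0949·2/12) + 3.45·e^(−0.0949·4/12) + 3.34·e^(−0.0949·5/12)
I = 3.5121 + 3.7305 + 3.3426 + 3.2105 = 13.7957
F = (S − I)·e^(rT) = (127.71 − 13.7957) · e^(0.0949·7/12)
= 113.9143 · e^0.055358 = 113.9143 × 1.056919 = £120.40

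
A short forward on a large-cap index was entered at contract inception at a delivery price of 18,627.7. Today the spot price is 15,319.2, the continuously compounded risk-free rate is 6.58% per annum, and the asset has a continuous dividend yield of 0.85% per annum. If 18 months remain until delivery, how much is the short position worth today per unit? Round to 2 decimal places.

Current fair forward for the remaining 18 months: F = S·e^((r − q)·T), (r − q) = 0.0658 − 0.0085 = 0.0573
F = 15319.2 · e^(0.0573 × 18/12) = 15319.2 × 1.08975184 = 16694.1264
Value of long forward = (F − K)·e^(−rT) = (16694.1264 − 18627.7) · e^(−0.0658·18/12)
= -1933.5736 × 0.90601447 = -1751.85
Short position value = −(long value) = 1751.85

1751.85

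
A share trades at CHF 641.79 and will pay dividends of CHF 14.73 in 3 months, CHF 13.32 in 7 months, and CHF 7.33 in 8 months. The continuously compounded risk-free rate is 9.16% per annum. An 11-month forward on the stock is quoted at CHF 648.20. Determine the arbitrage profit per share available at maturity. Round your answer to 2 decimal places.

PV(dividends) I = 14.73·e^(−0.0916·3/12) + 13.32·e^(−0.0916·7/12) + 7.33·e^(−0.0916·8/12) = 33.9192
Fair forward F* = (S − I)·e^(rT) = (641.79 − 33.9192)·e^0.083967 = 607.8708 × 1.087593 = 661.1160
Market CHF 648.20 < fair 661.1160: forward underpriced → reverse cash-and-carry (short the stock, invest proceeds at r, pay the dividends, go long the forward).
Profit at T = |F_mkt − F*| = |648.20 − 661.1160| = CHF 12.92 per share

CHF 12.92 per share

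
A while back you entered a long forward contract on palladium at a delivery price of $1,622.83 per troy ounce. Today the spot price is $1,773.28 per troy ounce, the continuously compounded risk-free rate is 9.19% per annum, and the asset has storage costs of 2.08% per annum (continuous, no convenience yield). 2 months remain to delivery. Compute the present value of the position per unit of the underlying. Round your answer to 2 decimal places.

$181.27 per troy ounce

Current fair forward for the remaining 2 months: F = S·e^((r + u)·T), (r + u) = 0.0919 + 0.0208 = 0.1127
F = 1773.28 · e^(0.1127 × 2/12) = 1773.28 × 1.01896085 = 1806.9029
Value of long forward = (F − K)·e^(−rT) = (1806.9029 − 1622.83) · e^(−0.0919·2/12)
= 184.0729 × 0.98480004 = 181.27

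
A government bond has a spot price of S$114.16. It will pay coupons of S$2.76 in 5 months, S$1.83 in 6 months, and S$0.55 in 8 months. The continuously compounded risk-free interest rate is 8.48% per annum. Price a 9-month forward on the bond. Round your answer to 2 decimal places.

S$116.39

PV(coupons) I = 2.76·e^(−0.0848·5/12) + 1.83·e^(−0.0848·6/12) + 0.55·e^(−0.0848·8/12)
I = 2.6642 + 1.7540 + 0.5198 = 4.9380
F = (S − I)·e^(rT) = (114.16 − 4.9380) · e^(0.0848·9/12)
= 109.2220 · e^0.063600 = 109.2220 × 1.065666 = S$116.39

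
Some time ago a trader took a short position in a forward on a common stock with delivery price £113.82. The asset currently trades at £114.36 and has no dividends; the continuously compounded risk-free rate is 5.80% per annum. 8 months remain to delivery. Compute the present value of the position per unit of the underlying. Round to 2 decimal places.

Current fair forward for the remaining 8 months: F = S·e^(r·T), r = 0.0580
F = 114.36 · e^(0.0580 × 8/12) = 114.36 × 1.039424 = 118.8685
Value of long forward = (F − K)·e^(−rT) = (118.8685 − 113.82) · e^(−0.0580·8/12)
= 5.0485 × 0.962071 = 4.86
Short position value = −(long value) = -£4.86

-£4.86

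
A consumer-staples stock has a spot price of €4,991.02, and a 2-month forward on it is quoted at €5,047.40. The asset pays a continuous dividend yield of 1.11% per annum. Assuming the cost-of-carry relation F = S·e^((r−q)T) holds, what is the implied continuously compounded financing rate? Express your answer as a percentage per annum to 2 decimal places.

7.85%

From F = S·e^((r−q)T): (r − q) = ln(F/S)/T
ln(5047.40/4991.02) = ln(1.011296) = 0.011233
(r − q) = 0.011233 / (2/12) = 0.067398
r = ln(F/S)/T + q = 0.067398 + 0.0111 = 0.078498
r = 7.85%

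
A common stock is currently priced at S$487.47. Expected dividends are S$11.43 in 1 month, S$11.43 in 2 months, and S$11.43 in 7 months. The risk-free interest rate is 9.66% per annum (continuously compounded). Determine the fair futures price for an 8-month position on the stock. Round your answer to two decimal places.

PV(dividends) I = 11.43·e^(−0.0966·1/12) + 11.43·e^(−0.0966·2/12) + 11.43·e^(−0.0966·7/12)
I = 11.3384 + 11.2475 + 10.8037 = 33.3896
F = (S − I)·e^(rT) = (487.47 − 33.3896) · e^(0.0966·8/12)
= 454.0804 · e^0.064400 = 454.0804 × 1.066519 = S$484.29

S$484.29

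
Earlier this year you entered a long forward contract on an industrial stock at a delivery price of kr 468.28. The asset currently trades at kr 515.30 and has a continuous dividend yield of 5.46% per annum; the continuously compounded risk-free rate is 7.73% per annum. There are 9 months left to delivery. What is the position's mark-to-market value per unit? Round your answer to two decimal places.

Current fair forward for the remaining 9 months: F = S·e^((r − q)·T), (r − q) = 0.0773 − 0.0546 = 0.0227
F = 515.30 · e^(0.0227 × 9/12) = 515.30 × 1.017171 = 524.1482
Value of long forward = (F − K)·e^(−rT) = (524.1482 − 468.28) · e^(−0.0773·9/12)
= 55.8682 × 0.943674 = 52.72

kr 52.72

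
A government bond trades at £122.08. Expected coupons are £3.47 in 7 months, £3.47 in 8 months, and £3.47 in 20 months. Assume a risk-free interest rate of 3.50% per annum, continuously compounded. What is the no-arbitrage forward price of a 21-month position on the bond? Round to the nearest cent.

PV(coupons) I = 3.47·e^(−0.0350·7/12) + 3.47·e^(−0.0350·8/12) + 3.47·e^(−0.0350·20/12)
I = 3.3999 + 3.3900 + 3.2734 = 10.0633
F = (S − I)·e^(rT) = (122.08 − 10.0633) · e^(0.0350·21/12)
= 112.0167 · e^0.061250 = 112.0167 × 1.063165 = £119.09

£119.09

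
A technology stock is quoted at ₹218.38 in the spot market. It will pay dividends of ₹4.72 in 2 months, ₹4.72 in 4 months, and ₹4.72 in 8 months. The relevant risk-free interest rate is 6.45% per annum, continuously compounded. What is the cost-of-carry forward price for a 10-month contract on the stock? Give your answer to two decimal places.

₹215.87

PV(dividends) I = 4.72·e^(−0.0645·2/12) + 4.72·e^(−0.0645·4/12) + 4.72·e^(−0.0645·8/12)
I = 4.6695 + 4.6196 + 4.5213 = 13.8104
F = (S − I)·e^(rT) = (218.38 − 13.8104) · e^(0.0645·10/12)
= 204.5696 · e^0.053750 = 204.5696 × 1.055221 = ₹215.87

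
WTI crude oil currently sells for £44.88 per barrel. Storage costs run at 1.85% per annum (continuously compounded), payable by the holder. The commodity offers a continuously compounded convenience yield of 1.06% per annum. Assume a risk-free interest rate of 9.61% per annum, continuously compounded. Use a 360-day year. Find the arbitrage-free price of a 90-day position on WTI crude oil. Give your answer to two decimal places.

Net carry = r + u − y = 0.0961 + 0.0185 − 0.0106 = 0.1040
F = S·e^((r+u−y)T) = 44.88 · e^(0.1040 × 90/360) = 44.88 · e^0.026000
= 44.88 × 1.026341 = £46.06 per barrel

£46.06 per barrel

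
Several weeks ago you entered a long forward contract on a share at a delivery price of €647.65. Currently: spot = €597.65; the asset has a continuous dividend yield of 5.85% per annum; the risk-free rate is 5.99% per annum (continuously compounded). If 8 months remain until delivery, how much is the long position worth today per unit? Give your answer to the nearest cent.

Current fair forward for the remaining 8 months: F = S·e^((r − q)·T), (r − q) = 0.0599 − 0.0585 = 0.0014
F = 597.65 · e^(0.0014 × 8/12) = 597.65 × 1.000934 = 598.2082
Value of long forward = (F − K)·e^(−rT) = (598.2082 − 647.65) · e^(−0.0599·8/12)
= -49.4418 × 0.960853 = -47.51

-€47.51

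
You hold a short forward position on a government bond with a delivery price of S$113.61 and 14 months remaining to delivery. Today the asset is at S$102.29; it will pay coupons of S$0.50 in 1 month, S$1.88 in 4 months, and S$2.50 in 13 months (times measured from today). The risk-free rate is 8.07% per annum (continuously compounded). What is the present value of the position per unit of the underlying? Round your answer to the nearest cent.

PV(remaining coupons) I = 0.50·e^(−0.0807·1/12) + 1.88·e^(−0.0807·4/12) + 2.50·e^(−0.0807·13/12) = 4.6175
Current forward F = (S − I)·e^(rT) = (102.29 − 4.6175)·e^(0.0807·14/12) = 97.6725 × 1.098725 = 107.3152
Value (long) = (F − K)·e^(−rT) = (107.3152 − 113.61) × 0.910146 = -5.7292
Short position value = −(long value) = S$5.73

S$5.73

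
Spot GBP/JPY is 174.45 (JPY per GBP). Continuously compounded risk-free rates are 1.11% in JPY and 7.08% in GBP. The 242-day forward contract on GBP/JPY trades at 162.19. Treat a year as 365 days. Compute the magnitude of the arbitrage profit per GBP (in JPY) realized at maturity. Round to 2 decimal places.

Fair forward: F* = S·e^(carry·T), with carry = (r_JPY − r_GBP) = 0.0111 − 0.0708 = -0.0597
F* = 174.45 · e^(-0.0597 × 242/365) = 174.45 · e^-0.039582 = 174.45 × 0.961191 = 167.6798
Market 162.19 < fair 167.6798: forward underpriced → reverse cash-and-carry (short spot, go long the forward).
At maturity, profit = |F_mkt − F*| = |162.19 − 167.6798| = 5.49 per GBP (in JPY)

5.49 per GBP (in JPY)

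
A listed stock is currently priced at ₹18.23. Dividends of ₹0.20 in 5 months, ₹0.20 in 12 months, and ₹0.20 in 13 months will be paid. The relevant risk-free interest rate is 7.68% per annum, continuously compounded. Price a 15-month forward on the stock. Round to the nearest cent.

₹19.45

PV(dividends) I = 0.20·e^(−0.0768·5/12) + 0.20·e^(−0.0768·12/12) + 0.20·e^(−0.0768·13/12)
I = 0.1937 + 0.1852 + 0.1840 = 0.5629
F = (S − I)·e^(rT) = (18.23 − 0.5629) · e^(0.0768·15/12)
= 17.6671 · e^0.096000 = 17.6671 × 1.100759 = ₹19.45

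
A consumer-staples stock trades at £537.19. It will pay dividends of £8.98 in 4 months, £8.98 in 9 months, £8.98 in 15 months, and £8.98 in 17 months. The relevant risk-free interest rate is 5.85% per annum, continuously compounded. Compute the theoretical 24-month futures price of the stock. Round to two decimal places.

PV(dividends) I = 8.98·e^(−0.0585·4/12) + 8.98·e^(−0.0585·9/12) + 8.98·e^(−0.0585·15/12) + 8.98·e^(−0.0585·17/12)
I = 8.8066 + 8.5945 + 8.3468 + 8.2658 = 34.0137
F = (S − I)·e^(rT) = (537.19 − 34.0137) · e^(0.0585·24/12)
= 503.1763 · e^0.117000 = 503.1763 × 1.124119 = £565.63

£565.63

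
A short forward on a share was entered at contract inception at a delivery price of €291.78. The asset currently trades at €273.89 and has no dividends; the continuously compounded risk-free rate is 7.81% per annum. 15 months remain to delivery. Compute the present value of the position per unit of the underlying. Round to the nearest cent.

-€9.25

Current fair forward for the remaining 15 months: F = S·e^(r·T), r = 0.0781
F = 273.89 · e^(0.0781 × 15/12) = 273.89 × 1.102549 = 301.9771
Value of long forward = (F − K)·e^(−rT) = (301.9771 − 291.78) · e^(−0.0781·15/12)
= 10.1971 × 0.906989 = 9.25
Short position value = −(long value) = -€9.25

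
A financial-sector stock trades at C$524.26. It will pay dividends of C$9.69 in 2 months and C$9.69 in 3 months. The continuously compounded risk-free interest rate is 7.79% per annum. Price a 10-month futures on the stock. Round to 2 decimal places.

PV(dividends) I = 9.69·e^(−0.0779·2/12) + 9.69·e^(−0.0779·3/12)
I = 9.5650 + 9.5031 = 19.0681
F = (S − I)·e^(rT) = (524.26 − 19.0681) · e^(0.0779·10/12)
= 505.1919 · e^0.064917 = 505.1919 × 1.067070 = C$539.08

C$539.08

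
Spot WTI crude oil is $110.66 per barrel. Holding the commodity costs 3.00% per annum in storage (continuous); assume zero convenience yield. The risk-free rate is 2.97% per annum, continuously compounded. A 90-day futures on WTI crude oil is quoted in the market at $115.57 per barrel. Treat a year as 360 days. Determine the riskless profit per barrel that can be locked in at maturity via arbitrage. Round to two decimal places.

$3.25 per barrel

Fair futures: F* = S·e^(carry·T), with carry = (r + u) = 0.0297 + 0.0300 = 0.0597
F* = 110.66 · e^(0.0597 × 90/360) = 110.66 · e^0.014925 = 110.66 × 1.015037 = $112.3240
Market $115.57 > fair $112.3240: forward overpriced → cash-and-carry (buy spot, short the forward).
At maturity, profit = |F_mkt − F*| = |115.57 − 112.3240| = $3.25 per barrel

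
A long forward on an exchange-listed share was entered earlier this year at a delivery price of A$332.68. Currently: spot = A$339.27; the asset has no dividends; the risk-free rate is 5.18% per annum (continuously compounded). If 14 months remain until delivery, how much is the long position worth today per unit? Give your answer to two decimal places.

Current fair forward for the remaining 14 months: F = S·e^(r·T), r = 0.0518
F = 339.27 · e^(0.0518 × 14/12) = 339.27 × 1.062297 = 360.4055
Value of long forward = (F − K)·e^(−rT) = (360.4055 − 332.68) · e^(−0.0518·14/12)
= 27.7255 × 0.941357 = 26.10

A$26.10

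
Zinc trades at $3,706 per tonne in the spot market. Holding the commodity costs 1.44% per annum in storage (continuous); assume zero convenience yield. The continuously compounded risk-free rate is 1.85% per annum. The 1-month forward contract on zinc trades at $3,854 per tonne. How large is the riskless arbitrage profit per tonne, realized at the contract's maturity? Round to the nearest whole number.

Fair forward: F* = S·e^(carry·T), with carry = (r + u) = 0.0185 + 0.0144 = 0.0329
F* = 3706 · e^(0.0329 × 1/12) = 3706 · e^0.002742 = 3706 × 1.002746 = $3716.1767
Market $3854 > fair $3716.1767: forward overpriced → cash-and-carry (buy spot, short the forward).
At maturity, profit = |F_mkt − F*| = |3854 − 3716.1767| = $138 per tonne

$138 per tonne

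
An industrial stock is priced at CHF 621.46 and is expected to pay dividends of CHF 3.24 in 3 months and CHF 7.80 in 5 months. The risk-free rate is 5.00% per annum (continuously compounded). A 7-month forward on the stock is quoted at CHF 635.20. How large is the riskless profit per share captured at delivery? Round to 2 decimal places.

PV(dividends) I = 3.24·e^(−0.0500·3/12) + 7.80·e^(−0.0500·5/12) = 10.8389
Fair forward F* = (S − I)·e^(rT) = (621.46 − 10.8389)·e^0.029167 = 610.6211 × 1.029597 = 628.6937
Market CHF 635.20 > fair 628.6937: forward overpriced → cash-and-carry (borrow at r, buy the stock and collect the dividends, short the forward).
Profit at T = |F_mkt − F*| = |635.20 − 628.6937| = CHF 6.51 per share

CHF 6.51 per share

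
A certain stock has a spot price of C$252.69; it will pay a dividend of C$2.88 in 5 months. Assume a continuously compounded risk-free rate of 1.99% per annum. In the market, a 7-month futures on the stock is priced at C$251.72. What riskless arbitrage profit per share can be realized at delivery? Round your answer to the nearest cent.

C$1.03 per share

PV(dividends) I = 2.88·e^(−0.0199·5/12) = 2.8562
Fair futures F* = (S − I)·e^(rT) = (252.69 − 2.8562)·e^0.011608 = 249.8338 × 1.011676 = 252.7509
Market C$251.72 < fair 252.7509: forward underpriced → reverse cash-and-carry (short the stock, invest proceeds at r, pay the dividends, go long the forward).
Profit at T = |F_mkt − F*| = |251.72 − 252.7509| = C$1.03 per share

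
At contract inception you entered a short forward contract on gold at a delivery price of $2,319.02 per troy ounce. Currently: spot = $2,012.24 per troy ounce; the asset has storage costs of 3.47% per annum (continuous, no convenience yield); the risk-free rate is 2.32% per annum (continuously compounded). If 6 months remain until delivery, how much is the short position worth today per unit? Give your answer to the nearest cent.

$244.82 per troy ounce

Current fair forward for the remaining 6 months: F = S·e^((r + u)·T), (r + u) = 0.0232 + 0.0347 = 0.0579
F = 2012.24 · e^(0.0579 × 6/12) = 2012.24 × 1.02937312 = 2071.3458
Value of long forward = (F − K)·e^(−rT) = (2071.3458 − 2319.02) · e^(−0.0232·6/12)
= -247.6742 × 0.98846702 = -244.82
Short position value = −(long value) = $244.82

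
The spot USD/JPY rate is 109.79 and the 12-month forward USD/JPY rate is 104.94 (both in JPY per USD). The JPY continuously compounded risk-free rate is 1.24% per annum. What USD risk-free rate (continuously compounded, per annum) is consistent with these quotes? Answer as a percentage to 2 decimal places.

F = S·e^((r_JPY − r_USD)T) ⇒ r_USD = r_JPY − ln(F/S)/T
ln(104.94/109.79) = -0.045181; /(12/12) = -0.045181
r_USD = 0.0124 + 0.045181 = 0.057581
r_USD = 5.76%

5.76%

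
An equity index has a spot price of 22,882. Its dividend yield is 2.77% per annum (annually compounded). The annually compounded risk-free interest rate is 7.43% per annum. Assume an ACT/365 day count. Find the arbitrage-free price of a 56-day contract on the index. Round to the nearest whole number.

23,038

F = S · (1+r)^T / (1+q)^T
= 22882 × 1.011057 / 1.004201 = 22882 × 1.006827
F = 23,038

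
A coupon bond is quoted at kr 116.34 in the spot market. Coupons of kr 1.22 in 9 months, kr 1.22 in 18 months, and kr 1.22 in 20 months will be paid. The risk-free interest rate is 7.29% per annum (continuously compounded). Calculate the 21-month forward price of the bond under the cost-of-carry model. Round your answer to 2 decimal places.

PV(coupons) I = 1.22·e^(−0.0729·9/12) + 1.22·e^(−0.0729·18/12) + 1.22·e^(−0.0729·20/12)
I = 1.1551 + 1.0936 + 1.0804 = 3.3291
F = (S − I)·e^(rT) = (116.34 − 3.3291) · e^(0.0729·21/12)
= 113.0109 · e^0.127575 = 113.0109 × 1.136070 = kr 128.39

kr 128.39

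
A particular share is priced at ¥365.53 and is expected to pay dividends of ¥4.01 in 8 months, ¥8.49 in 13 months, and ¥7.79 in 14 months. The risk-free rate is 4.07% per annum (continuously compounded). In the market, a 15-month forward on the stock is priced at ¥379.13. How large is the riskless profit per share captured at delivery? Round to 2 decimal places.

¥14.99 per share

PV(dividends) I = 4.01·e^(−0.0407·8/12) + 8.49·e^(−0.0407·13/12) + 7.79·e^(−0.0407·14/12) = 19.4552
Fair forward F* = (S − I)·e^(rT) = (365.53 − 19.4552)·e^0.050875 = 346.0748 × 1.052191 = 364.1368
Market ¥379.13 > fair 364.1368: forward overpriced → cash-and-carry (borrow at r, buy the stock and collect the dividends, short the forward).
Profit at T = |F_mkt − F*| = |379.13 − 364.1368| = ¥14.99 per share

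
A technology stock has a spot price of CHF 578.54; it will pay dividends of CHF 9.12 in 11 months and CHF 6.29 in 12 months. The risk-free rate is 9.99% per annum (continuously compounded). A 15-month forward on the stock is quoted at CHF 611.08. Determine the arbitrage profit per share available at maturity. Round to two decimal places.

CHF 28.53 per share

PV(dividends) I = 9.12·e^(−0.0999·11/12) + 6.29·e^(−0.0999·12/12) = 14.0139
Fair forward F* = (S − I)·e^(rT) = (578.54 − 14.0139)·e^0.124875 = 564.5261 × 1.133007 = 639.6120
Market CHF 611.08 < fair 639.6120: forward underpriced → reverse cash-and-carry (short the stock, invest proceeds at r, pay the dividends, go long the forward).
Profit at T = |F_mkt − F*| = |611.08 − 639.6120| = CHF 28.53 per share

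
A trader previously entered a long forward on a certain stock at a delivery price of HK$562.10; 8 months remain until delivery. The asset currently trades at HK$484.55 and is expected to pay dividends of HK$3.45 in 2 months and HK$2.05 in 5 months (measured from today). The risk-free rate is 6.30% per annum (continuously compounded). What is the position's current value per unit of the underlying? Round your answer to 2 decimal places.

-HK$59.84

PV(remaining dividends) I = 3.45·e^(−0.0630·2/12) + 2.05·e^(−0.0630·5/12) = 5.4109
Current forward F = (S − I)·e^(rT) = (484.55 − 5.4109)·e^(0.0630·8/12) = 479.1391 × 1.042894 = 499.6913
Value (long) = (F − K)·e^(−rT) = (499.6913 − 562.10) × 0.958870 = -59.8418
Value = -HK$59.84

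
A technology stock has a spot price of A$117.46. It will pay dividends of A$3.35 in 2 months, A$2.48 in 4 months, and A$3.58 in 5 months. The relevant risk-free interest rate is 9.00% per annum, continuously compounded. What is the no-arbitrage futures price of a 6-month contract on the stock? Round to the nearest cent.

A$113.29

PV(dividends) I = 3.35·e^(−0.0900·2/12) + 2.48·e^(−0.0900·4/12) + 3.58·e^(−0.0900·5/12)
I = 3.3001 + 2.4067 + 3.4482 = 9.1550
F = (S − I)·e^(rT) = (117.46 − 9.1550) · e^(0.0900·6/12)
= 108.3050 · e^0.045000 = 108.3050 × 1.046028 = A$113.29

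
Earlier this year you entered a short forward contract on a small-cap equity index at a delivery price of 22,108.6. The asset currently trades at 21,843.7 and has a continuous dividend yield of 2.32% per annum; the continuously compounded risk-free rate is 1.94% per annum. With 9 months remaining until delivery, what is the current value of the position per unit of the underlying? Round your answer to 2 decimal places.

322.34

Current fair forward for the remaining 9 months: F = S·e^((r − q)·T), (r − q) = 0.0194 − 0.0232 = -0.0038
F = 21843.7 · e^(-0.0038 × 9/12) = 21843.7 × 0.99715406 = 21781.5341
Value of long forward = (F − K)·e^(−rT) = (21781.5341 − 22108.6) · e^(−0.0194·9/12)
= -327.0659 × 0.98555534 = -322.34
Short position value = −(long value) = 322.34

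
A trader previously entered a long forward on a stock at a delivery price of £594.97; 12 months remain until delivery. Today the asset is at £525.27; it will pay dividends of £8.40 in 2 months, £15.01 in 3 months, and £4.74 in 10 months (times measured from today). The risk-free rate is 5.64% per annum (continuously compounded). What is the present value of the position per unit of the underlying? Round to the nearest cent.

-£64.72

PV(remaining dividends) I = 8.40·e^(−0.0564·2/12) + 15.01·e^(−0.0564·3/12) + 4.74·e^(−0.0564·10/12) = 27.6436
Current forward F = (S − I)·e^(rT) = (525.27 − 27.6436)·e^(0.0564·12/12) = 497.6264 × 1.058021 = 526.4992
Value (long) = (F − K)·e^(−rT) = (526.4992 − 594.97) × 0.945161 = -64.7159
Value = -£64.72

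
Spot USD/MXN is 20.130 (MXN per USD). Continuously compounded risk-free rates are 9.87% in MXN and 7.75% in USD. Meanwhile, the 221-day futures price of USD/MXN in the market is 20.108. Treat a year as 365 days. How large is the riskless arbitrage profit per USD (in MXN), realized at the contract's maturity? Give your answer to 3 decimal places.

0.282 per USD (in MXN)

Fair futures: F* = S·e^(carry·T), with carry = (r_MXN − r_USD) = 0.0987 − 0.0775 = 0.0212
F* = 20.130 · e^(0.0212 × 221/365) = 20.130 · e^0.012836 = 20.130 × 1.012919 = 20.3901
Market 20.108 < fair 20.3901: forward underpriced → reverse cash-and-carry (short spot, go long the forward).
At maturity, profit = |F_mkt − F*| = |20.108 − 20.3901| = 0.282 per USD (in MXN)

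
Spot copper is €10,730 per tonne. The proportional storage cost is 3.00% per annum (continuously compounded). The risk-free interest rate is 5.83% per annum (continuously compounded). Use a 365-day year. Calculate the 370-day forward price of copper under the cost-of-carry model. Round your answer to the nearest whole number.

€11,735 per tonne

Net carry = r + u − y = 0.0583 + 0.0300 − 0.0000 = 0.0883
F = S·e^((r+u−y)T) = 10730 · e^(0.0883 × 370/365) = 10730 · e^0.089510
= 10730 × 1.093638 = €11,735 per tonne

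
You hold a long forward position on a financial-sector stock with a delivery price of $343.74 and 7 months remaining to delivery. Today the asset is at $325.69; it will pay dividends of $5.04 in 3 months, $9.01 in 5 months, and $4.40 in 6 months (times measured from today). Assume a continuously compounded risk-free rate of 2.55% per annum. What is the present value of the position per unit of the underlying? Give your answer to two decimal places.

-$31.24

PV(remaining dividends) I = 5.04·e^(−0.0255·3/12) + 9.01·e^(−0.0255·5/12) + 4.40·e^(−0.0255·6/12) = 18.2670
Current forward F = (S − I)·e^(rT) = (325.69 − 18.2670)·e^(0.0255·7/12) = 307.4230 × 1.014986 = 312.0300
Value (long) = (F − K)·e^(−rT) = (312.0300 − 343.74) × 0.985235 = -31.2418
Value = -$31.24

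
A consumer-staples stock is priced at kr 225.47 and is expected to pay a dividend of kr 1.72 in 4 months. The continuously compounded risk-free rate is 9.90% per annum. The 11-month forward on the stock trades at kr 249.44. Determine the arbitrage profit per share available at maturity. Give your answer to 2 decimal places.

PV(dividends) I = 1.72·e^(−0.0990·4/12) = 1.6642
Fair forward F* = (S − I)·e^(rT) = (225.47 − 1.6642)·e^0.090750 = 223.8058 × 1.094995 = 245.0662
Market kr 249.44 > fair 245.0662: forward overpriced → cash-and-carry (borrow at r, buy the stock and collect the dividends, short the forward).
Profit at T = |F_mkt − F*| = |249.44 − 245.0662| = kr 4.37 per share

kr 4.37 per share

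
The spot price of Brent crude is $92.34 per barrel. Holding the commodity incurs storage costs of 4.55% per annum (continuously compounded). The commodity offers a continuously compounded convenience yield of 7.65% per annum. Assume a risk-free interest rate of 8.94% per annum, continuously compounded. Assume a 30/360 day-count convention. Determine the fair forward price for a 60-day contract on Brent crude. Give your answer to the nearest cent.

Net carry = r + u − y = 0.0894 + 0.0455 − 0.0765 = 0.0584
F = S·e^((r+u−y)T) = 92.34 · e^(0.0584 × 60/360) = 92.34 · e^0.009733
= 92.34 × 1.009781 = $93.24 per barrel

$93.24 per barrel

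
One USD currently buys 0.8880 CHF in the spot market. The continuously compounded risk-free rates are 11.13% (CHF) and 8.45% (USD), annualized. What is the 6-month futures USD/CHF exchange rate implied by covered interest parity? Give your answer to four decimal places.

0.9000

F = S·e^((r_CHF − r_USD)T) = 0.8880 · e^((0.1113 − 0.0845) × 6/12)
= 0.8880 · e^0.013400 = 0.8880 × 1.013490
F = 0.9000 CHF per USD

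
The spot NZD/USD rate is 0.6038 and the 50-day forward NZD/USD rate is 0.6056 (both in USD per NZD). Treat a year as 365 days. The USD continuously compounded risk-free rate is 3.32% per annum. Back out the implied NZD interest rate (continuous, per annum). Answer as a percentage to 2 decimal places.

1.15%

F = S·e^((r_USD − r_NZD)T) ⇒ r_NZD = r_USD − ln(F/S)/T
ln(0.6056/0.6038) = 0.002977; /(50/365) = 0.021732
r_NZD = 0.0332 − 0.021732 = 0.011468
r_NZD = 1.15%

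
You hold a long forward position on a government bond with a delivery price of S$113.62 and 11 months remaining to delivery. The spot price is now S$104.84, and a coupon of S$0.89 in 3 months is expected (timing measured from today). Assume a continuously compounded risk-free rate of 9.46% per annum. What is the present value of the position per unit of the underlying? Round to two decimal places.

-S$0.21

PV(remaining coupons) I = 0.89·e^(−0.0946·3/12) = 0.8692
Current forward F = (S − I)·e^(rT) = (104.84 − 0.8692)·e^(0.0946·11/12) = 103.9708 × 1.090588 = 113.3893
Value (long) = (F − K)·e^(−rT) = (113.3893 − 113.62) × 0.916937 = -0.2115
Value = -S$0.21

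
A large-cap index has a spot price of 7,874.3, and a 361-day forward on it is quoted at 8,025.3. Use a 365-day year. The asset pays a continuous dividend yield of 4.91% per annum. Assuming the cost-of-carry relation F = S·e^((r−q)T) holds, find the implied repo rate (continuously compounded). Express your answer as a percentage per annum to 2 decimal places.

From F = S·e^((r−q)T): (r − q) = ln(F/S)/T
ln(8025.3/7874.3) = ln(1.019176) = 0.018994
(r − q) = 0.018994 / (361/365) = 0.019204
r = ln(F/S)/T + q = 0.019204 + 0.0491 = 0.068304
r = 6.83%

6.83%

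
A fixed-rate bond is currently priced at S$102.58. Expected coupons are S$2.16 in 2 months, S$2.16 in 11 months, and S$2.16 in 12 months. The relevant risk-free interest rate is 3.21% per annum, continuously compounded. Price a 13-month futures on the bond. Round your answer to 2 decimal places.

PV(coupons) I = 2.16·e^(−0.0321·2/12) + 2.16·e^(−0.0321·11/12) + 2.16·e^(−0.0321·12/12)
I = 2.1485 + 2.0974 + 2.0918 = 6.3377
F = (S − I)·e^(rT) = (102.58 − 6.3377) · e^(0.0321·13/12)
= 96.2423 · e^0.034775 = 96.2423 × 1.035387 = S$99.65

S$99.65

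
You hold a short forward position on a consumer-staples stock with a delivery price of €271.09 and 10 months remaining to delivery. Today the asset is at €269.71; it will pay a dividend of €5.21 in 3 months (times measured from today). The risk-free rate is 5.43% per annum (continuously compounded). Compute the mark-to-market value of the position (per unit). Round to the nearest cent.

PV(remaining dividends) I = 5.21·e^(−0.0543·3/12) = 5.1398
Current forward F = (S − I)·e^(rT) = (269.71 − 5.1398)·e^(0.0543·10/12) = 264.5702 × 1.046289 = 276.8169
Value (long) = (F − K)·e^(−rT) = (276.8169 − 271.09) × 0.955759 = 5.4735
Short position value = −(long value) = -€5.47

-€5.47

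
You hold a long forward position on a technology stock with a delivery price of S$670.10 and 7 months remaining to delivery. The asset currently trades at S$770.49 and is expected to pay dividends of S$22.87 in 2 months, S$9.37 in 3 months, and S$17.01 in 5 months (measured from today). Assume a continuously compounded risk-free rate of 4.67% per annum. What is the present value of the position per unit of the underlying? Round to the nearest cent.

S$69.76

PV(remaining dividends) I = 22.87·e^(−0.0467·2/12) + 9.37·e^(−0.0467·3/12) + 17.01·e^(−0.0467·5/12) = 48.6361
Current forward F = (S − I)·e^(rT) = (770.49 − 48.6361)·e^(0.0467·7/12) = 721.8539 × 1.027616 = 741.7886
Value (long) = (F − K)·e^(−rT) = (741.7886 − 670.10) × 0.973126 = 69.7620
Value = S$69.76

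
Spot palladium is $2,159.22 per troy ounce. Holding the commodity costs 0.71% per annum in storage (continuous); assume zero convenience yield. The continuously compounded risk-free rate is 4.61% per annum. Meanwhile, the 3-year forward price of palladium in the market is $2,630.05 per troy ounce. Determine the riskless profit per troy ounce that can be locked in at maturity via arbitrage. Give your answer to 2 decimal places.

Fair forward: F* = S·e^(carry·T), with carry = (r + u) = 0.0461 + 0.0071 = 0.0532
F* = 2159.22 · e^(0.0532 × 3) = 2159.22 · e^0.15960000 = 2159.22 × 1.17304156 = $2532.8548
Market $2630.05 > fair $2532.8548: forward overpriced → cash-and-carry (buy spot, short the forward).
At maturity, profit = |F_mkt − F*| = |2630.05 − 2532.8548| = $97.20 per troy ounce

$97.20 per troy ounce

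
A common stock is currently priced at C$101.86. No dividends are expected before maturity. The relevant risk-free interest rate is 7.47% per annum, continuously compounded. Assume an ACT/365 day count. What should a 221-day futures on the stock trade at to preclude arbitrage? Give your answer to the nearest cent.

C$106.57

F = S·e^(rT) = 101.86 · e^(0.0747 × 221/365)
= 101.86 · e^0.045229 = 101.86 × 1.046267
F = C$106.57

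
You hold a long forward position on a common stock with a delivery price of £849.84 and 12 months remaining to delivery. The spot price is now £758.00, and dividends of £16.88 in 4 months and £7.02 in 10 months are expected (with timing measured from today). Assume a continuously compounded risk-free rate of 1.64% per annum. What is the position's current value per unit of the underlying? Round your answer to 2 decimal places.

PV(remaining dividends) I = 16.88·e^(−0.0164·4/12) + 7.02·e^(−0.0164·10/12) = 23.7127
Current forward F = (S − I)·e^(rT) = (758.00 − 23.7127)·e^(0.0164·12/12) = 734.2873 × 1.016535 = 746.4287
Value (long) = (F − K)·e^(−rT) = (746.4287 − 849.84) × 0.983734 = -101.7292
Value = -£101.73

-£101.73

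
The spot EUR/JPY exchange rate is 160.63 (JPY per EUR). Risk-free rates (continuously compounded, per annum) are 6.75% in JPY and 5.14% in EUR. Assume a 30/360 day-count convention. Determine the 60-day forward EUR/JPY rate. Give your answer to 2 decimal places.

F = S·e^((r_JPY − r_EUR)T) = 160.63 · e^((0.0675 − 0.0514) × 60/360)
= 160.63 · e^0.002683 = 160.63 × 1.002687
F = 161.06 JPY per EUR

161.06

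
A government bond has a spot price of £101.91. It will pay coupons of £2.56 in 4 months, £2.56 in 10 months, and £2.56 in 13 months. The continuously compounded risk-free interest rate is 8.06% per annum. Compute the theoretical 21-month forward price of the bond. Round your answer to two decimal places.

£109.02

PV(coupons) I = 2.56·e^(−0.0806·4/12) + 2.56·e^(−0.0806·10/12) + 2.56·e^(−0.0806·13/12)
I = 2.4921 + 2.3937 + 2.3460 = 7.2318
F = (S − I)·e^(rT) = (101.91 − 7.2318) · e^(0.0806·21/12)
= 94.6782 · e^0.141050 = 94.6782 × 1.151482 = £109.02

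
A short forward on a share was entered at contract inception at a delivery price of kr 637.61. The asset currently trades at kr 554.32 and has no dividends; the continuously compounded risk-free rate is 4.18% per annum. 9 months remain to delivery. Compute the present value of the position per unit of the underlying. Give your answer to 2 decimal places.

Current fair forward for the remaining 9 months: F = S·e^(r·T), r = 0.0418
F = 554.32 · e^(0.0418 × 9/12) = 554.32 × 1.031847 = 571.9734
Value of long forward = (F − K)·e^(−rT) = (571.9734 − 637.61) · e^(−0.0418·9/12)
= -65.6366 × 0.969136 = -63.61
Short position value = −(long value) = kr 63.61

kr 63.61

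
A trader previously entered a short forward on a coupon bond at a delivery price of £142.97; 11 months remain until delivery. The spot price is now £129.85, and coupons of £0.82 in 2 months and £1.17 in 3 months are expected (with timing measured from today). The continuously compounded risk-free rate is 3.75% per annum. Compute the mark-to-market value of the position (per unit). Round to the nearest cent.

PV(remaining coupons) I = 0.82·e^(−0.0375·2/12) + 1.17·e^(−0.0375·3/12) = 1.9740
Current forward F = (S − I)·e^(rT) = (129.85 − 1.9740)·e^(0.0375·11/12) = 127.8760 × 1.034973 = 132.3482
Value (long) = (F − K)·e^(−rT) = (132.3482 − 142.97) × 0.966209 = -10.2629
Short position value = −(long value) = £10.26

£10.26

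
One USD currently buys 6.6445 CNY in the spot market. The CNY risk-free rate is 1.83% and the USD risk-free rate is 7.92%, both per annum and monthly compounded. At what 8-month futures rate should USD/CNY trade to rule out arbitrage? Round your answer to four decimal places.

6.3812

By covered interest parity, F = S · (1+r_CNY/12)^(12T) / (1+r_USD/12)^(12T)
= 6.6445 × 1.012265 / 1.054036 = 6.6445 × 0.960370
F = 6.3812 CNY per USD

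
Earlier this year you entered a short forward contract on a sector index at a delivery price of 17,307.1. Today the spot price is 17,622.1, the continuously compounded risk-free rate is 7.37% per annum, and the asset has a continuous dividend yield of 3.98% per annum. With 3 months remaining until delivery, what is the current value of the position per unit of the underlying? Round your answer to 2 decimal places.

-456.49

Current fair forward for the remaining 3 months: F = S·e^((r − q)·T), (r − q) = 0.0737 − 0.0398 = 0.0339
F = 17622.1 · e^(0.0339 × 3/12) = 17622.1 × 1.00851101 = 17772.0819
Value of long forward = (F − K)·e^(−rT) = (17772.0819 − 17307.1) · e^(−0.0737·3/12)
= 464.9819 × 0.98174370 = 456.49
Short position value = −(long value) = -456.49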